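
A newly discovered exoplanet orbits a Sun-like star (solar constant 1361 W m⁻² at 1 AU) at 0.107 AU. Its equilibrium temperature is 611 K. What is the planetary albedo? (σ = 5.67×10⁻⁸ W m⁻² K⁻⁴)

Flux at 0.107 AU: S = 1361/0.107² = 1.19×10⁵ W m⁻².
From T_eq⁴ = S(1−A)/(4σ): 1−A = 4σT_eq⁴/S.
1−A = 4 × 5.67×10⁻⁸ × (611)⁴ / 1.19×10⁵ = 0.266.

A ≈ 0.73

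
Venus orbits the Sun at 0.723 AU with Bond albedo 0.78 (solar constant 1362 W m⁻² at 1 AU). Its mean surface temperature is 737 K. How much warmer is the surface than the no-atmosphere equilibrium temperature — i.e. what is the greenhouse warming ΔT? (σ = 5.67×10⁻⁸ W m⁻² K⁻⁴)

S = 1362/0.723² = 2606 W m⁻².
T_eq = [S(1−A)/(4σ)]^(1/4) = [2606×0.22/(4×5.67×10⁻⁸)]^(1/4) = 224.2 K.
ΔT = T_surf − T_eq = 737 − 224.2.

ΔT ≈ 512.8 K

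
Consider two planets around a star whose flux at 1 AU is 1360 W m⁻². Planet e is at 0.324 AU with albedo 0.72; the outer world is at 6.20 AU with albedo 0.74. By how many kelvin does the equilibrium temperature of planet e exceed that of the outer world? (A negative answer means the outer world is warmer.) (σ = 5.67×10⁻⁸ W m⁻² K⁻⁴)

T_eq = [S₀(1−A)/(4σd²)]^(1/4), so T ∝ (1−A)^(1/4) / √d.
T₁ = [1360×0.28/(4×5.67×10⁻⁸×0.324²)]^(1/4) = 355.62 K.
T₂ = [1360×0.26/(4×5.67×10⁻⁸×6.20²)]^(1/4) = 79.80 K.

ΔT ≈ 275.8 K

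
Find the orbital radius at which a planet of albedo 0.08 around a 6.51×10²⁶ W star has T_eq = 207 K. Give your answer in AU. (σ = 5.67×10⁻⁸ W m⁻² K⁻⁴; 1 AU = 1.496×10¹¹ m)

From T_eq⁴ = L(1−A)/(16πσd²): d = √[L(1−A)/(16πσT_eq⁴)].
d = √[6.51×10²⁶ × 0.92 / (16π × 5.67×10⁻⁸ × (207)⁴)] = 3.38×10¹¹ m = 2.26 AU.

d ≈ 2.26 AU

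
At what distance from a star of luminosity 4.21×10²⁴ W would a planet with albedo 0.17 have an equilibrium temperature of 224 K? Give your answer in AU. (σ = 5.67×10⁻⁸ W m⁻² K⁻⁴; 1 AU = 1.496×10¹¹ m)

d ≈ 0.148 AU

From T_eq⁴ = L(1−A)/(16πσd²): d = √[L(1−A)/(16πσT_eq⁴)].
d = √[4.21×10²⁴ × 0.83 / (16π × 5.67×10⁻⁸ × (224)⁴)] = 2.21×10¹⁰ m = 0.148 AU.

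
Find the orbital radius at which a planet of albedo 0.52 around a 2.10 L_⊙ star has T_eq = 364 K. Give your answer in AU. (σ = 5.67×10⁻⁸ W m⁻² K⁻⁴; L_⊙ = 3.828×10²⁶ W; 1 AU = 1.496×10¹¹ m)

d ≈ 0.587 AU

L = 2.10 × 3.828×10²⁶ = 8.04×10²⁶ W.
From T_eq⁴ = L(1−A)/(16πσd²): d = √[L(1−A)/(16πσT_eq⁴)].
d = √[8.04×10²⁶ × 0.48 / (16π × 5.67×10⁻⁸ × (364)⁴)] = 8.78×10¹⁰ m = 0.587 AU.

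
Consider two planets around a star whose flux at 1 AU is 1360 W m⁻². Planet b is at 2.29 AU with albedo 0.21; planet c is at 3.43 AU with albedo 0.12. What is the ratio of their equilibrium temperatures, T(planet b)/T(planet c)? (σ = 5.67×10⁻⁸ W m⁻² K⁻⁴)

T₁/T₂ ≈ 1.191

T_eq = [S₀(1−A)/(4σd²)]^(1/4), so T ∝ (1−A)^(1/4) / √d.
T₁ = [1360×0.79/(4×5.67×10⁻⁸×2.29²)]^(1/4) = 173.37 K.
T₂ = [1360×0.88/(4×5.67×10⁻⁸×3.43²)]^(1/4) = 145.53 K.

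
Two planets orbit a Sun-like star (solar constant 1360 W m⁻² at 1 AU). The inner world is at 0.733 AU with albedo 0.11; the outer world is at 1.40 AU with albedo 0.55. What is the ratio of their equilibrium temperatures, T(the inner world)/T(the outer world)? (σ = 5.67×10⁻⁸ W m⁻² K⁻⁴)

T₁/T₂ ≈ 1.639

T_eq = [S₀(1−A)/(4σd²)]^(1/4), so T ∝ (1−A)^(1/4) / √d.
T₁ = [1360×0.89/(4×5.67×10⁻⁸×0.733²)]^(1/4) = 315.70 K.
T₂ = [1360×0.45/(4×5.67×10⁻⁸×1.40²)]^(1/4) = 192.63 K.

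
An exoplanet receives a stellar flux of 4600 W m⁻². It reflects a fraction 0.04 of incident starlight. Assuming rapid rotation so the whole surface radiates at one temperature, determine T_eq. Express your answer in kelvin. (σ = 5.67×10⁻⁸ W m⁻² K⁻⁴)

T_eq ≈ 374 K

Energy balance: absorbed = emitted ⇒ πR²·S(1−A) = 4πR²·σT_eq⁴, so T_eq⁴ = S(1−A)/(4σ).
T_eq = [4600 × 0.96 / (4 × 5.67×10⁻⁸)]^(1/4) = (1.95×10¹⁰)^(1/4) = 374 K.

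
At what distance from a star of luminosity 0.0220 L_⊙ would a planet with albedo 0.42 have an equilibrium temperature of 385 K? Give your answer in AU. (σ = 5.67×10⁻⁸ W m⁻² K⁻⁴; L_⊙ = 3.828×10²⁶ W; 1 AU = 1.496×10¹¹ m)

L = 0.0220 × 3.828×10²⁶ = 8.42×10²⁴ W.
From T_eq⁴ = L(1−A)/(16πσd²): d = √[L(1−A)/(16πσT_eq⁴)].
d = √[8.42×10²⁴ × 0.58 / (16π × 5.67×10⁻⁸ × (385)⁴)] = 8.83×10⁹ m = 0.0590 AU.

d ≈ 0.0590 AU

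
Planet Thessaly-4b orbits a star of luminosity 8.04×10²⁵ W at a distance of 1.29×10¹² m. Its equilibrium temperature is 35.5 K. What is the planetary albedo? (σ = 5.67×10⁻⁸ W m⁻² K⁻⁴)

A ≈ 0.91

Flux: S = L/(4πd²) = 8.04×10²⁵/(4π×(1.29×10¹²)²) = 3.84 W m⁻².
From T_eq⁴ = S(1−A)/(4σ): 1−A = 4σT_eq⁴/S.
1−A = 4 × 5.67×10⁻⁸ × (35.5)⁴ / 3.84 = 0.094.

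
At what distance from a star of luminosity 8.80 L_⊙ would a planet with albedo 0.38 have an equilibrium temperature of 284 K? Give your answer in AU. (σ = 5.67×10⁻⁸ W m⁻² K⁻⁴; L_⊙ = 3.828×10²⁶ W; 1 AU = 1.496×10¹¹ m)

L = 8.80 × 3.828×10²⁶ = 3.37×10²⁷ W.
From T_eq⁴ = L(1−A)/(16πσd²): d = √[L(1−A)/(16πσT_eq⁴)].
d = √[3.37×10²⁷ × 0.62 / (16π × 5.67×10⁻⁸ × (284)⁴)] = 3.36×10¹¹ m = 2.24 AU.

d ≈ 2.24 AU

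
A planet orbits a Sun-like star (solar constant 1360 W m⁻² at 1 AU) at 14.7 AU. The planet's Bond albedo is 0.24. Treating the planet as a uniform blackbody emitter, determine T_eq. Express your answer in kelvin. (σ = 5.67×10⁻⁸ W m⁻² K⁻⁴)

T_eq ≈ 67.8 K

Flux at 14.7 AU: S = 1360/14.7² = 6.29 W m⁻².
Energy balance: absorbed = emitted ⇒ πR²·S(1−A) = 4πR²·σT_eq⁴, so T_eq⁴ = S(1−A)/(4σ).
T_eq = [6.29 × 0.76 / (4 × 5.67×10⁻⁸)]^(1/4) = (2.11×10⁷)^(1/4) = 67.8 K.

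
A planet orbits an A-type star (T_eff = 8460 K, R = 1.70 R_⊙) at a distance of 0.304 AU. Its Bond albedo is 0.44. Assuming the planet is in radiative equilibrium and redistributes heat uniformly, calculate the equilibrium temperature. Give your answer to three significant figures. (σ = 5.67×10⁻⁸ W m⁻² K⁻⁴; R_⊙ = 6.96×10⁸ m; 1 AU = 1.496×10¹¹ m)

T_eq ≈ 835 K

R_⋆ = 1.70 × 6.96×10⁸ = 1.18×10⁹ m.
d = 0.304 AU = 4.55×10¹⁰ m.
L = 4πR_⋆²σT_⋆⁴ = 4π(1.18×10⁹)² × 5.67×10⁻⁸ × (8460)⁴ = 5.11×10²⁷ W.
S = L/(4πd²) = 1.97×10⁵ W m⁻².
Energy balance: absorbed = emitted ⇒ πR²·S(1−A) = 4πR²·σT_eq⁴, so T_eq⁴ = S(1−A)/(4σ).
T_eq = [1.97×10⁵ × 0.56 / (4 × 5.67×10⁻⁸)]^(1/4) = (4.85×10¹¹)^(1/4) = 835 K.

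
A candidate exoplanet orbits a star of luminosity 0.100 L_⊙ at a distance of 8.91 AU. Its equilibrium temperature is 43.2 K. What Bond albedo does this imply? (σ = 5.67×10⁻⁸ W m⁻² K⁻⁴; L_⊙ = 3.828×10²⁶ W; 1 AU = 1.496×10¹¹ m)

d = 8.91 AU = 1.33×10¹² m.
L = 0.100 × 3.828×10²⁶ = 3.83×10²⁵ W.
Flux: S = L/(4πd²) = 3.83×10²⁵/(4π×(1.33×10¹²)²) = 1.71 W m⁻².
From T_eq⁴ = S(1−A)/(4σ): 1−A = 4σT_eq⁴/S.
1−A = 4 × 5.67×10⁻⁸ × (43.2)⁴ / 1.71 = 0.461.

A ≈ 0.54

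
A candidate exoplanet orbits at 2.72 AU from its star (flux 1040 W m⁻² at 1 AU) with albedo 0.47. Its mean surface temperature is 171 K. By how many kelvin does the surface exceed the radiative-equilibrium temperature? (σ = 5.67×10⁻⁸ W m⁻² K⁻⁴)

ΔT ≈ 36.4 K

S = 1040/2.72² = 140.6 W m⁻².
T_eq = [S(1−A)/(4σ)]^(1/4) = [140.6×0.53/(4×5.67×10⁻⁸)]^(1/4) = 134.6 K.
ΔT = T_surf − T_eq = 171 − 134.6.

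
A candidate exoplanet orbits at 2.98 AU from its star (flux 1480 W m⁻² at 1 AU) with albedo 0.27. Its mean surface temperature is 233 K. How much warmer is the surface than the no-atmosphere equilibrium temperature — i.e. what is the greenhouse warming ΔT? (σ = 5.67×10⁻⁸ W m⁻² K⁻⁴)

ΔT ≈ 80.8 K

S = 1480/2.98² = 166.7 W m⁻².
T_eq = [S(1−A)/(4σ)]^(1/4) = [166.7×0.73/(4×5.67×10⁻⁸)]^(1/4) = 152.2 K.
ΔT = T_surf − T_eq = 233 − 152.2.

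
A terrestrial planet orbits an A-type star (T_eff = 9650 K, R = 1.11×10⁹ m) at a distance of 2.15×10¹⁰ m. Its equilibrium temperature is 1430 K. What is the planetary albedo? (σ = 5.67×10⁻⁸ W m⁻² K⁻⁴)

A ≈ 0.28

L = 4πR_⋆²σT_⋆⁴ = 4π(1.11×10⁹)² × 5.67×10⁻⁸ × (9650)⁴ = 7.61×10²⁷ W.
S = L/(4πd²) = 1.31×10⁶ W m⁻².
From T_eq⁴ = S(1−A)/(4σ): 1−A = 4σT_eq⁴/S.
1−A = 4 × 5.67×10⁻⁸ × (1430)⁴ / 1.31×10⁶ = 0.724.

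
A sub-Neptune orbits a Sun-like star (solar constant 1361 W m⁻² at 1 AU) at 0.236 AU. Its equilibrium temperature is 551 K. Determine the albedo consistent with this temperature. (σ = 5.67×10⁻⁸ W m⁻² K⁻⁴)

A ≈ 0.14

Flux at 0.236 AU: S = 1361/0.236² = 2.44×10⁴ W m⁻².
From T_eq⁴ = S(1−A)/(4σ): 1−A = 4σT_eq⁴/S.
1−A = 4 × 5.67×10⁻⁸ × (551)⁴ / 2.44×10⁴ = 0.855.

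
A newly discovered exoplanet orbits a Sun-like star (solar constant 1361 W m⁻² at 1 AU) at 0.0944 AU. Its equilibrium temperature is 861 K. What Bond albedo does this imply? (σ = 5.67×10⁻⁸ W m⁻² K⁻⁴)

A ≈ 0.18

Flux at 0.0944 AU: S = 1361/0.0944² = 1.53×10⁵ W m⁻².
From T_eq⁴ = S(1−A)/(4σ): 1−A = 4σT_eq⁴/S.
1−A = 4 × 5.67×10⁻⁸ × (861)⁴ / 1.53×10⁵ = 0.816.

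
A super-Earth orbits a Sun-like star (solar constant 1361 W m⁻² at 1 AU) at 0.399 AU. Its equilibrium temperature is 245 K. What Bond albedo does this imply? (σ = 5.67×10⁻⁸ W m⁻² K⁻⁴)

Flux at 0.399 AU: S = 1361/0.399² = 8550 W m⁻².
From T_eq⁴ = S(1−A)/(4σ): 1−A = 4σT_eq⁴/S.
1−A = 4 × 5.67×10⁻⁸ × (245)⁴ / 8550 = 0.096.

A ≈ 0.90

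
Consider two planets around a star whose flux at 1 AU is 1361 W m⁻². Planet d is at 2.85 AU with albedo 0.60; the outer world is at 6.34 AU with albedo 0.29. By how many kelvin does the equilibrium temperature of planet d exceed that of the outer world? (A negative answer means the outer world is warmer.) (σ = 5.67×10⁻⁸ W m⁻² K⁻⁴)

T_eq = [S₀(1−A)/(4σd²)]^(1/4), so T ∝ (1−A)^(1/4) / √d.
T₁ = [1361×0.40/(4×5.67×10⁻⁸×2.85²)]^(1/4) = 131.11 K.
T₂ = [1361×0.71/(4×5.67×10⁻⁸×6.34²)]^(1/4) = 101.47 K.

ΔT ≈ 29.6 K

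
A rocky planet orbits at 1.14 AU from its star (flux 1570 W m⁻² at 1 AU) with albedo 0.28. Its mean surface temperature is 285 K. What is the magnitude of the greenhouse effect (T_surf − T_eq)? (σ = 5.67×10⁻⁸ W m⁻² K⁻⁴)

ΔT ≈ 36.1 K

S = 1570/1.14² = 1208 W m⁻².
T_eq = [S(1−A)/(4σ)]^(1/4) = [1208×0.72/(4×5.67×10⁻⁸)]^(1/4) = 248.9 K.
ΔT = T_surf − T_eq = 285 − 248.9.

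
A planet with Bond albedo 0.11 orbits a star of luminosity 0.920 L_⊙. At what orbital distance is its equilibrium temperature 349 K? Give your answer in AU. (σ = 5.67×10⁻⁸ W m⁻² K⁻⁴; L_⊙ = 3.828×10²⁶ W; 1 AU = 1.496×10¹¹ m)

d ≈ 0.576 AU

L = 0.920 × 3.828×10²⁶ = 3.52×10²⁶ W.
From T_eq⁴ = L(1−A)/(16πσd²): d = √[L(1−A)/(16πσT_eq⁴)].
d = √[3.52×10²⁶ × 0.89 / (16π × 5.67×10⁻⁸ × (349)⁴)] = 8.61×10¹⁰ m = 0.576 AU.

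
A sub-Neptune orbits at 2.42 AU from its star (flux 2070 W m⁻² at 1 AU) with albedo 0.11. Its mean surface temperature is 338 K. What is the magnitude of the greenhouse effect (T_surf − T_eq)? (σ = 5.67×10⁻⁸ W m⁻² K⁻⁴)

ΔT ≈ 145.0 K

S = 2070/2.42² = 353.5 W m⁻².
T_eq = [S(1−A)/(4σ)]^(1/4) = [353.5×0.89/(4×5.67×10⁻⁸)]^(1/4) = 193.0 K.
ΔT = T_surf − T_eq = 338 − 193.0.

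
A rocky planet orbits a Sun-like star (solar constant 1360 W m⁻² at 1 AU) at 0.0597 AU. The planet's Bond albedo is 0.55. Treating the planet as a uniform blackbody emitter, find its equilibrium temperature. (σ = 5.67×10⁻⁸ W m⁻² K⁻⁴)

T_eq ≈ 933 K

Flux at 0.0597 AU: S = 1360/0.0597² = 3.82×10⁵ W m⁻².
Energy balance: absorbed = emitted ⇒ πR²·S(1−A) = 4πR²·σT_eq⁴, so T_eq⁴ = S(1−A)/(4σ).
T_eq = [3.82×10⁵ × 0.45 / (4 × 5.67×10⁻⁸)]^(1/4) = (7.57×10¹¹)^(1/4) = 933 K.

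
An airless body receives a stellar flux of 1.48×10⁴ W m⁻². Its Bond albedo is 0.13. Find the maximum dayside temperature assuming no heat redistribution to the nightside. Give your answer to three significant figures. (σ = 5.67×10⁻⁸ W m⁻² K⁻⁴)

T_ss ≈ 690 K

With no redistribution each surface element balances locally: S(1−A) = σT⁴.
T = [1.48×10⁴ × 0.87 / 5.67×10⁻⁸]^(1/4) = (2.27×10¹¹)^(1/4) = 690 K.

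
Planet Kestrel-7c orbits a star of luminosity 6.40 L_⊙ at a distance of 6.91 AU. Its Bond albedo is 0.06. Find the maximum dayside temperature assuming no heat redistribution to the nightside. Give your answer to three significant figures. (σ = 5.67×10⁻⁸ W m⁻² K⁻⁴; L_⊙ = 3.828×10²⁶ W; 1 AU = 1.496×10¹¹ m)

d = 6.91 AU = 1.03×10¹² m.
L = 6.40 × 3.828×10²⁶ = 2.45×10²⁷ W.
Flux: S = L/(4πd²) = 2.45×10²⁷/(4π×(1.03×10¹²)²) = 182 W m⁻².
With no redistribution each surface element balances locally: S(1−A) = σT⁴.
T = [182 × 0.94 / 5.67×10⁻⁸]^(1/4) = (3.02×10⁹)^(1/4) = 235 K.

T_ss ≈ 235 K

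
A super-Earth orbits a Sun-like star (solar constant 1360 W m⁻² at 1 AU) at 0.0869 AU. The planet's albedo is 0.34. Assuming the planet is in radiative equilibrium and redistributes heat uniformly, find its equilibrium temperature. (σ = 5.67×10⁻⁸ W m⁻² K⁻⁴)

Flux at 0.0869 AU: S = 1360/0.0869² = 1.80×10⁵ W m⁻².
Energy balance: absorbed = emitted ⇒ πR²·S(1−A) = 4πR²·σT_eq⁴, so T_eq⁴ = S(1−A)/(4σ).
T_eq = [1.80×10⁵ × 0.66 / (4 × 5.67×10⁻⁸)]^(1/4) = (5.24×10¹¹)^(1/4) = 851 K.

T_eq ≈ 851 K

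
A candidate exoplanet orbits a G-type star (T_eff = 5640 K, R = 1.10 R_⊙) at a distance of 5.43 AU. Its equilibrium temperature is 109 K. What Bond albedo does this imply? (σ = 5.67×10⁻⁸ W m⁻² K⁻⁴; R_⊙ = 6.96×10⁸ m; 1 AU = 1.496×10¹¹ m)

R_⋆ = 1.10 × 6.96×10⁸ = 7.66×10⁸ m.
d = 5.43 AU = 8.12×10¹¹ m.
L = 4πR_⋆²σT_⋆⁴ = 4π(7.66×10⁸)² × 5.67×10⁻⁸ × (5640)⁴ = 4.23×10²⁶ W.
S = L/(4πd²) = 51.0 W m⁻².
From T_eq⁴ = S(1−A)/(4σ): 1−A = 4σT_eq⁴/S.
1−A = 4 × 5.67×10⁻⁸ × (109)⁴ / 51.0 = 0.628.

A ≈ 0.37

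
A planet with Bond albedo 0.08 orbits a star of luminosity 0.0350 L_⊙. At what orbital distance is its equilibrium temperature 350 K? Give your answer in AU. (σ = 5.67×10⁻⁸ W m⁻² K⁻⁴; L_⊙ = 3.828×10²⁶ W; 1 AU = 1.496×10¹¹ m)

L = 0.0350 × 3.828×10²⁶ = 1.34×10²⁵ W.
From T_eq⁴ = L(1−A)/(16πσd²): d = √[L(1−A)/(16πσT_eq⁴)].
d = √[1.34×10²⁵ × 0.92 / (16π × 5.67×10⁻⁸ × (350)⁴)] = 1.70×10¹⁰ m = 0.113 AU.

d ≈ 0.113 AU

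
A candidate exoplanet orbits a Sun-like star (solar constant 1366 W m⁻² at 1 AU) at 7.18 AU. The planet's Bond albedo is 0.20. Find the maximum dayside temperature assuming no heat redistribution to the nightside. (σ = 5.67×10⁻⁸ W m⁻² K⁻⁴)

T_ss ≈ 139 K

Flux at 7.18 AU: S = 1366/7.18² = 26.5 W m⁻².
With no redistribution each surface element balances locally: S(1−A) = σT⁴.
T = [26.5 × 0.80 / 5.67×10⁻⁸]^(1/4) = (3.74×10⁸)^(1/4) = 139 K.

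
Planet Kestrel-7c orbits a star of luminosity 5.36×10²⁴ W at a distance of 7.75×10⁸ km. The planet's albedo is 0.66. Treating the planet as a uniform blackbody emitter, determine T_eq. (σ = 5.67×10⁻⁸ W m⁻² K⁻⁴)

T_eq ≈ 32.1 K

d = 7.75×10⁸ km = 7.75×10¹¹ m.
Flux: S = L/(4πd²) = 5.36×10²⁴/(4π×(7.75×10¹¹)²) = 0.710 W m⁻².
Energy balance: absorbed = emitted ⇒ πR²·S(1−A) = 4πR²·σT_eq⁴, so T_eq⁴ = S(1−A)/(4σ).
T_eq = [0.710 × 0.34 / (4 × 5.67×10⁻⁸)]^(1/4) = (1.06×10⁶)^(1/4) = 32.1 K.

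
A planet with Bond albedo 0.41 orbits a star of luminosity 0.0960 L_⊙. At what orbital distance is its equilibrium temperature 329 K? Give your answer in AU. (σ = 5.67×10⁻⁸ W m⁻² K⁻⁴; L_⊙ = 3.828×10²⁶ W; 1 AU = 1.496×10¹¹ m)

L = 0.0960 × 3.828×10²⁶ = 3.67×10²⁵ W.
From T_eq⁴ = L(1−A)/(16πσd²): d = √[L(1−A)/(16πσT_eq⁴)].
d = √[3.67×10²⁵ × 0.59 / (16π × 5.67×10⁻⁸ × (329)⁴)] = 2.55×10¹⁰ m = 0.170 AU.

d ≈ 0.170 AU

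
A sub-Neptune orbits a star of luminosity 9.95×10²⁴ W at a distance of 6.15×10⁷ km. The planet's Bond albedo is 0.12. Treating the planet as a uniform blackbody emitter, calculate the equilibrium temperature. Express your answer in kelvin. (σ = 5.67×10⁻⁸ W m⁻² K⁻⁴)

d = 6.15×10⁷ km = 6.15×10¹⁰ m.
Flux: S = L/(4πd²) = 9.95×10²⁴/(4π×(6.15×10¹⁰)²) = 209 W m⁻².
Energy balance: absorbed = emitted ⇒ πR²·S(1−A) = 4πR²·σT_eq⁴, so T_eq⁴ = S(1−A)/(4σ).
T_eq = [209 × 0.88 / (4 × 5.67×10⁻⁸)]^(1/4) = (8.12×10⁸)^(1/4) = 169 K.

T_eq ≈ 169 K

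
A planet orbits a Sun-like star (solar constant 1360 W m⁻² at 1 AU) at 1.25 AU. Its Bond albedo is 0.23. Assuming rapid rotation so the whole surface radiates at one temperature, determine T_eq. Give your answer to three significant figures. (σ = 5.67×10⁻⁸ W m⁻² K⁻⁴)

T_eq ≈ 233 K

Flux at 1.25 AU: S = 1360/1.25² = 870 W m⁻².
Energy balance: absorbed = emitted ⇒ πR²·S(1−A) = 4πR²·σT_eq⁴, so T_eq⁴ = S(1−A)/(4σ).
T_eq = [870 × 0.77 / (4 × 5.67×10⁻⁸)]^(1/4) = (2.96×10⁹)^(1/4) = 233 K.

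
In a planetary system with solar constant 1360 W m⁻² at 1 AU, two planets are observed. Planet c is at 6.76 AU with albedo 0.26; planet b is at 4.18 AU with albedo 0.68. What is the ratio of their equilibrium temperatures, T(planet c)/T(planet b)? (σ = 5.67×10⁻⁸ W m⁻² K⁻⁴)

T₁/T₂ ≈ 0.970

T_eq = [S₀(1−A)/(4σd²)]^(1/4), so T ∝ (1−A)^(1/4) / √d.
T₁ = [1360×0.74/(4×5.67×10⁻⁸×6.76²)]^(1/4) = 99.27 K.
T₂ = [1360×0.32/(4×5.67×10⁻⁸×4.18²)]^(1/4) = 102.37 K.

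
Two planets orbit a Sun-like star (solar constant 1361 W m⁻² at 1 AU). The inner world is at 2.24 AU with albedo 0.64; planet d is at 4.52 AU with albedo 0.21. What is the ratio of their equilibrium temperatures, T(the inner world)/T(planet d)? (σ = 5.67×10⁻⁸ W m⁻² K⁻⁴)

T_eq = [S₀(1−A)/(4σd²)]^(1/4), so T ∝ (1−A)^(1/4) / √d.
T₁ = [1361×0.36/(4×5.67×10⁻⁸×2.24²)]^(1/4) = 144.05 K.
T₂ = [1361×0.79/(4×5.67×10⁻⁸×4.52²)]^(1/4) = 123.42 K.

T₁/T₂ ≈ 1.167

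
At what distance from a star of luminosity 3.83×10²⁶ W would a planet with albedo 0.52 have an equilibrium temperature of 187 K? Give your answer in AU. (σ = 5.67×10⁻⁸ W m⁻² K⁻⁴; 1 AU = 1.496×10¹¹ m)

From T_eq⁴ = L(1−A)/(16πσd²): d = √[L(1−A)/(16πσT_eq⁴)].
d = √[3.83×10²⁶ × 0.48 / (16π × 5.67×10⁻⁸ × (187)⁴)] = 2.30×10¹¹ m = 1.54 AU.

d ≈ 1.54 AU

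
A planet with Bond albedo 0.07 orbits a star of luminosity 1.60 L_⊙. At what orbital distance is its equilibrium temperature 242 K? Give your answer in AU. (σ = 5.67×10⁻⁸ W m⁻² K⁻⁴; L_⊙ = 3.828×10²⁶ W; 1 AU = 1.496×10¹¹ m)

L = 1.60 × 3.828×10²⁶ = 6.12×10²⁶ W.
From T_eq⁴ = L(1−A)/(16πσd²): d = √[L(1−A)/(16πσT_eq⁴)].
d = √[6.12×10²⁶ × 0.93 / (16π × 5.67×10⁻⁸ × (242)⁴)] = 2.41×10¹¹ m = 1.61 AU.

d ≈ 1.61 AU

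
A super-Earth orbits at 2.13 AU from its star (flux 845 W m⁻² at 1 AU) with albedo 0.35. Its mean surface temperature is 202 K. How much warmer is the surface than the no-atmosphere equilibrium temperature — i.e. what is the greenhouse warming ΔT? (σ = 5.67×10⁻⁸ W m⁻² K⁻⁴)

ΔT ≈ 50.0 K

S = 845/2.13² = 186.3 W m⁻².
T_eq = [S(1−A)/(4σ)]^(1/4) = [186.3×0.65/(4×5.67×10⁻⁸)]^(1/4) = 152.0 K.
ΔT = T_surf − T_eq = 202 − 152.0.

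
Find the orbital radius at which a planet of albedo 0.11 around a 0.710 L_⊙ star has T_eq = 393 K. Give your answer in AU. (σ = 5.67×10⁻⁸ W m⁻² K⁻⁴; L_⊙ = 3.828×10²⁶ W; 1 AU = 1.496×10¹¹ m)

d ≈ 0.399 AU

L = 0.710 × 3.828×10²⁶ = 2.72×10²⁶ W.
From T_eq⁴ = L(1−A)/(16πσd²): d = √[L(1−A)/(16πσT_eq⁴)].
d = √[2.72×10²⁶ × 0.89 / (16π × 5.67×10⁻⁸ × (393)⁴)] = 5.96×10¹⁰ m = 0.399 AU.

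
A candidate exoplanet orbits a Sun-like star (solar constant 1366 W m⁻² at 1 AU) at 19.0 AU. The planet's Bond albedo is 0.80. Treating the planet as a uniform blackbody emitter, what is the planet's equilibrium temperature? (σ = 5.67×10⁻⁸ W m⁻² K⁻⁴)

T_eq ≈ 42.7 K

Flux at 19.0 AU: S = 1366/19.0² = 3.78 W m⁻².
Energy balance: absorbed = emitted ⇒ πR²·S(1−A) = 4πR²·σT_eq⁴, so T_eq⁴ = S(1−A)/(4σ).
T_eq = [3.78 × 0.20 / (4 × 5.67×10⁻⁸)]^(1/4) = (3.34×10⁶)^(1/4) = 42.7 K.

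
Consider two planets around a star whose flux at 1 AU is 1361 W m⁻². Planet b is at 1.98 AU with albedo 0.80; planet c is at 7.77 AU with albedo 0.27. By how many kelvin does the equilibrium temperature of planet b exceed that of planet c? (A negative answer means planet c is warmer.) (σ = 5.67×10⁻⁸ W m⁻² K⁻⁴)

T_eq = [S₀(1−A)/(4σd²)]^(1/4), so T ∝ (1−A)^(1/4) / √d.
T₁ = [1361×0.20/(4×5.67×10⁻⁸×1.98²)]^(1/4) = 132.28 K.
T₂ = [1361×0.73/(4×5.67×10⁻⁸×7.77²)]^(1/4) = 92.29 K.

ΔT ≈ 40.0 K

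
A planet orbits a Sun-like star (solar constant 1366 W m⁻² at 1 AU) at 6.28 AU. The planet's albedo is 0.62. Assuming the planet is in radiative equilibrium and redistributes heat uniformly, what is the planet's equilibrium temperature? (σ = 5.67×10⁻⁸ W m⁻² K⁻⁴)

Flux at 6.28 AU: S = 1366/6.28² = 34.6 W m⁻².
Energy balance: absorbed = emitted ⇒ πR²·S(1−A) = 4πR²·σT_eq⁴, so T_eq⁴ = S(1−A)/(4σ).
T_eq = [34.6 × 0.38 / (4 × 5.67×10⁻⁸)]^(1/4) = (5.80×10⁷)^(1/4) = 87.3 K.

T_eq ≈ 87.3 K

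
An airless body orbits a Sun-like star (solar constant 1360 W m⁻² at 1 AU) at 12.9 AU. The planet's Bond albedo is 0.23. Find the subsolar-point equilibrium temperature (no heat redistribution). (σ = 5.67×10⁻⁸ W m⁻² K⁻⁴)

T_ss ≈ 103 K

Flux at 12.9 AU: S = 1360/12.9² = 8.17 W m⁻².
At the subsolar point the surface absorbs S(1−A) and emits σT⁴ per unit area — no factor of 4, since only the local patch is in balance.
T = [8.17 × 0.77 / 5.67×10⁻⁸]^(1/4) = (1.11×10⁸)^(1/4) = 103 K.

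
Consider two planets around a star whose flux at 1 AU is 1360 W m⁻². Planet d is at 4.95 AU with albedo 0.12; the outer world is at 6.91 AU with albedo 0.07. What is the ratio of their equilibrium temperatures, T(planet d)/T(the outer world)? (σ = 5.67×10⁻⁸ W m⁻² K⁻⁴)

T₁/T₂ ≈ 1.165

T_eq = [S₀(1−A)/(4σd²)]^(1/4), so T ∝ (1−A)^(1/4) / √d.
T₁ = [1360×0.88/(4×5.67×10⁻⁸×4.95²)]^(1/4) = 121.14 K.
T₂ = [1360×0.93/(4×5.67×10⁻⁸×6.91²)]^(1/4) = 103.96 K.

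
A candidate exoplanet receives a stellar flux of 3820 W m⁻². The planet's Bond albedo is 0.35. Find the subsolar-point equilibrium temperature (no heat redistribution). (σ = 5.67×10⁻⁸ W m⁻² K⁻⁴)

At the subsolar point the surface absorbs S(1−A) and emits σT⁴ per unit area — no factor of 4, since only the local patch is in balance.
T = [3820 × 0.65 / 5.67×10⁻⁸]^(1/4) = (4.38×10¹⁰)^(1/4) = 457 K.

T_ss ≈ 457 K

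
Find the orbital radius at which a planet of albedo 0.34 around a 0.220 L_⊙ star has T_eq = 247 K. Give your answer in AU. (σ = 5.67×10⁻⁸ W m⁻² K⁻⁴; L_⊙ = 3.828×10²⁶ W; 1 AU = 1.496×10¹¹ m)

d ≈ 0.484 AU

L = 0.220 × 3.828×10²⁶ = 8.42×10²⁵ W.
From T_eq⁴ = L(1−A)/(16πσd²): d = √[L(1−A)/(16πσT_eq⁴)].
d = √[8.42×10²⁵ × 0.66 / (16π × 5.67×10⁻⁸ × (247)⁴)] = 7.24×10¹⁰ m = 0.484 AU.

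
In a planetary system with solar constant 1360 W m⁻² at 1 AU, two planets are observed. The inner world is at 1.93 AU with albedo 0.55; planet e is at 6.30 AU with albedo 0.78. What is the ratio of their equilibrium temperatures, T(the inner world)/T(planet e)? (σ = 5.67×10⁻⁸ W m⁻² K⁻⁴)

T_eq = [S₀(1−A)/(4σd²)]^(1/4), so T ∝ (1−A)^(1/4) / √d.
T₁ = [1360×0.45/(4×5.67×10⁻⁸×1.93²)]^(1/4) = 164.06 K.
T₂ = [1360×0.22/(4×5.67×10⁻⁸×6.30²)]^(1/4) = 75.93 K.

T₁/T₂ ≈ 2.161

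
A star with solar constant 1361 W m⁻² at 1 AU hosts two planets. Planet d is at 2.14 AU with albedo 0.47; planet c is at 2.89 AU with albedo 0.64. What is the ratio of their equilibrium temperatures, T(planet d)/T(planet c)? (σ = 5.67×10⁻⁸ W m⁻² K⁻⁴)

T₁/T₂ ≈ 1.280

T_eq = [S₀(1−A)/(4σd²)]^(1/4), so T ∝ (1−A)^(1/4) / √d.
T₁ = [1361×0.53/(4×5.67×10⁻⁸×2.14²)]^(1/4) = 162.34 K.
T₂ = [1361×0.36/(4×5.67×10⁻⁸×2.89²)]^(1/4) = 126.82 K.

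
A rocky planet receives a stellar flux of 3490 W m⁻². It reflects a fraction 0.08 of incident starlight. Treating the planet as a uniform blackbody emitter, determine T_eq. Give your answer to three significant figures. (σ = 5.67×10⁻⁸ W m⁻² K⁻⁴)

T_eq ≈ 345 K

Energy balance: absorbed = emitted ⇒ πR²·S(1−A) = 4πR²·σT_eq⁴, so T_eq⁴ = S(1−A)/(4σ).
T_eq = [3490 × 0.92 / (4 × 5.67×10⁻⁸)]^(1/4) = (1.42×10¹⁰)^(1/4) = 345 K.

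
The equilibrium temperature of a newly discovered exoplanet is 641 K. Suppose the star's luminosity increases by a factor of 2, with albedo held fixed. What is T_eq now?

T_eq ∝ L^(1/4) · d^(−1/2).
T′ = 641 × 2^(1/4) = 762 K.

T_eq ≈ 762 K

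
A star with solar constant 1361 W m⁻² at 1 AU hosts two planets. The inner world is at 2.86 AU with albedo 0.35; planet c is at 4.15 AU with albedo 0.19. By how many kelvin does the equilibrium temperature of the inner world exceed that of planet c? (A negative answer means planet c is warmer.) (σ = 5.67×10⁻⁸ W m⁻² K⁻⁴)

T_eq = [S₀(1−A)/(4σd²)]^(1/4), so T ∝ (1−A)^(1/4) / √d.
T₁ = [1361×0.65/(4×5.67×10⁻⁸×2.86²)]^(1/4) = 147.77 K.
T₂ = [1361×0.81/(4×5.67×10⁻⁸×4.15²)]^(1/4) = 129.61 K.

ΔT ≈ 18.2 K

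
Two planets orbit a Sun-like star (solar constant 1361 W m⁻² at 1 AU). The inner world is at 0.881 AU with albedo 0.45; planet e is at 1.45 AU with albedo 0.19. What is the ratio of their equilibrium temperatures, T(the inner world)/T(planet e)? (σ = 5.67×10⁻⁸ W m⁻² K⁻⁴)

T_eq = [S₀(1−A)/(4σd²)]^(1/4), so T ∝ (1−A)^(1/4) / √d.
T₁ = [1361×0.55/(4×5.67×10⁻⁸×0.881²)]^(1/4) = 255.36 K.
T₂ = [1361×0.81/(4×5.67×10⁻⁸×1.45²)]^(1/4) = 219.28 K.

T₁/T₂ ≈ 1.165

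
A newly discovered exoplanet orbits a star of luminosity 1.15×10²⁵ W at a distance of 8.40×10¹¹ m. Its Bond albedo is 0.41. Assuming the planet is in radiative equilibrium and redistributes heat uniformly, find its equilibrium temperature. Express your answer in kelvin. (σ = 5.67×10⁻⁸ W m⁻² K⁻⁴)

T_eq ≈ 42.9 K

Flux: S = L/(4πd²) = 1.15×10²⁵/(4π×(8.40×10¹¹)²) = 1.30 W m⁻².
Energy balance: absorbed = emitted ⇒ πR²·S(1−A) = 4πR²·σT_eq⁴, so T_eq⁴ = S(1−A)/(4σ).
T_eq = [1.30 × 0.59 / (4 × 5.67×10⁻⁸)]^(1/4) = (3.37×10⁶)^(1/4) = 42.9 K.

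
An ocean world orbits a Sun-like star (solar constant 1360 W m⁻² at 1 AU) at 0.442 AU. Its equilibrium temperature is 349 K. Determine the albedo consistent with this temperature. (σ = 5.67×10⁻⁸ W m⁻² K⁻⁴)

Flux at 0.442 AU: S = 1360/0.442² = 6960 W m⁻².
From T_eq⁴ = S(1−A)/(4σ): 1−A = 4σT_eq⁴/S.
1−A = 4 × 5.67×10⁻⁸ × (349)⁴ / 6960 = 0.483.

A ≈ 0.52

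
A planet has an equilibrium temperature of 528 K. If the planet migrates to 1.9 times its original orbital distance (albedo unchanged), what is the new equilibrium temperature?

T_eq ≈ 383 K

T_eq ∝ L^(1/4) · d^(−1/2).
T′ = 528 / 1.9^(1/2) = 383 K.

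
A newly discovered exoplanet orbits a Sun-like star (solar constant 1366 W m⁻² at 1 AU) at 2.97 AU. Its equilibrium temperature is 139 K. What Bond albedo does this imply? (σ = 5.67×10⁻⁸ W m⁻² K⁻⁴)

Flux at 2.97 AU: S = 1366/2.97² = 155 W m⁻².
From T_eq⁴ = S(1−A)/(4σ): 1−A = 4σT_eq⁴/S.
1−A = 4 × 5.67×10⁻⁸ × (139)⁴ / 155 = 0.547.

A ≈ 0.45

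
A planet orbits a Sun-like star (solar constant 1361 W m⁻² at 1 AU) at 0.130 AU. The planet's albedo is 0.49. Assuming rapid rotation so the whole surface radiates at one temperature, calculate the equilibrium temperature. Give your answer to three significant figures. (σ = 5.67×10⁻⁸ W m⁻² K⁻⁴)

Flux at 0.130 AU: S = 1361/0.130² = 8.05×10⁴ W m⁻².
Energy balance: absorbed = emitted ⇒ πR²·S(1−A) = 4πR²·σT_eq⁴, so T_eq⁴ = S(1−A)/(4σ).
T_eq = [8.05×10⁴ × 0.51 / (4 × 5.67×10⁻⁸)]^(1/4) = (1.81×10¹¹)^(1/4) = 652 K.

T_eq ≈ 652 K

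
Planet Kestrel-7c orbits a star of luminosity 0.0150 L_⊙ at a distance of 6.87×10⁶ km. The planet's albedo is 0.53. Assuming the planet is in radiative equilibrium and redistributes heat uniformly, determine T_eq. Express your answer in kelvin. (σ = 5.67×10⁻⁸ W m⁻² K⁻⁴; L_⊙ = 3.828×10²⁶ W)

T_eq ≈ 376 K

d = 6.87×10⁶ km = 6.87×10⁹ m.
L = 0.0150 × 3.828×10²⁶ = 5.74×10²⁴ W.
Flux: S = L/(4πd²) = 5.74×10²⁴/(4π×(6.87×10⁹)²) = 9680 W m⁻².
Energy balance: absorbed = emitted ⇒ πR²·S(1−A) = 4πR²·σT_eq⁴, so T_eq⁴ = S(1−A)/(4σ).
T_eq = [9680 × 0.47 / (4 × 5.67×10⁻⁸)]^(1/4) = (2.01×10¹⁰)^(1/4) = 376 K.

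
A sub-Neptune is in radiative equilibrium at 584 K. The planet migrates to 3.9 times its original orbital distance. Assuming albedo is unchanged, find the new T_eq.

T_eq ∝ L^(1/4) · d^(−1/2).
T′ = 584 / 3.9^(1/2) = 296 K.

T_eq ≈ 296 K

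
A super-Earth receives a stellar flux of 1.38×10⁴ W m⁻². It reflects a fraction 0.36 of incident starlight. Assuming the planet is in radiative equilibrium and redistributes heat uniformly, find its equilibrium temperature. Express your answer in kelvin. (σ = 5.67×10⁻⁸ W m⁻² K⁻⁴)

T_eq ≈ 444 K

Energy balance: absorbed = emitted ⇒ πR²·S(1−A) = 4πR²·σT_eq⁴, so T_eq⁴ = S(1−A)/(4σ).
T_eq = [1.38×10⁴ × 0.64 / (4 × 5.67×10⁻⁸)]^(1/4) = (3.89×10¹⁰)^(1/4) = 444 K.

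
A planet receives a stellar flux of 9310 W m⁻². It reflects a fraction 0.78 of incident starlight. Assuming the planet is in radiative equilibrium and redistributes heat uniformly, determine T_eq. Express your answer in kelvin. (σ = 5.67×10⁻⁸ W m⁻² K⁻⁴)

T_eq ≈ 308 K

Energy balance: absorbed = emitted ⇒ πR²·S(1−A) = 4πR²·σT_eq⁴, so T_eq⁴ = S(1−A)/(4σ).
T_eq = [9310 × 0.22 / (4 × 5.67×10⁻⁸)]^(1/4) = (9.03×10⁹)^(1/4) = 308 K.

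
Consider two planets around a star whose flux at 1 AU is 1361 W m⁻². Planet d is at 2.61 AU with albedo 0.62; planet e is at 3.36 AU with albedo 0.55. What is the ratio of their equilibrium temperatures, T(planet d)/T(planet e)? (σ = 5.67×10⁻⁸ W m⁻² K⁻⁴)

T₁/T₂ ≈ 1.088

T_eq = [S₀(1−A)/(4σd²)]^(1/4), so T ∝ (1−A)^(1/4) / √d.
T₁ = [1361×0.38/(4×5.67×10⁻⁸×2.61²)]^(1/4) = 135.26 K.
T₂ = [1361×0.45/(4×5.67×10⁻⁸×3.36²)]^(1/4) = 124.36 K.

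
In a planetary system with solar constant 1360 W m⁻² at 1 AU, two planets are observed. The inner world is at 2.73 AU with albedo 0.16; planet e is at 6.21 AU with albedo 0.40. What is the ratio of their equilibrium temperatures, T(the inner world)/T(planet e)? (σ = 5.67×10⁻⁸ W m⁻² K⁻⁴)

T_eq = [S₀(1−A)/(4σd²)]^(1/4), so T ∝ (1−A)^(1/4) / √d.
T₁ = [1360×0.84/(4×5.67×10⁻⁸×2.73²)]^(1/4) = 161.24 K.
T₂ = [1360×0.60/(4×5.67×10⁻⁸×6.21²)]^(1/4) = 98.28 K.

T₁/T₂ ≈ 1.641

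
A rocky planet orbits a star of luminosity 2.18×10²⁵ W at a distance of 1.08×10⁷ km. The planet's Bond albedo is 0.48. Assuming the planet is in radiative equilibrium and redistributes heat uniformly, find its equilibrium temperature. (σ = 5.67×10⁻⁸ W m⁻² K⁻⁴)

d = 1.08×10⁷ km = 1.08×10¹⁰ m.
Flux: S = L/(4πd²) = 2.18×10²⁵/(4π×(1.08×10¹⁰)²) = 1.49×10⁴ W m⁻².
Energy balance: absorbed = emitted ⇒ πR²·S(1−A) = 4πR²·σT_eq⁴, so T_eq⁴ = S(1−A)/(4σ).
T_eq = [1.49×10⁴ × 0.52 / (4 × 5.67×10⁻⁸)]^(1/4) = (3.41×10¹⁰)^(1/4) = 430 K.

T_eq ≈ 430 K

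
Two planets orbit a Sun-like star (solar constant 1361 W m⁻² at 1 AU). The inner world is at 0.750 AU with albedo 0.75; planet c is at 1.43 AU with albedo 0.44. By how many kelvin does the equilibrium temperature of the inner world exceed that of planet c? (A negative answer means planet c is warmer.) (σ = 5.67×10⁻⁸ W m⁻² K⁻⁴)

ΔT ≈ 25.9 K

T_eq = [S₀(1−A)/(4σd²)]^(1/4), so T ∝ (1−A)^(1/4) / √d.
T₁ = [1361×0.25/(4×5.67×10⁻⁸×0.750²)]^(1/4) = 227.25 K.
T₂ = [1361×0.56/(4×5.67×10⁻⁸×1.43²)]^(1/4) = 201.34 K.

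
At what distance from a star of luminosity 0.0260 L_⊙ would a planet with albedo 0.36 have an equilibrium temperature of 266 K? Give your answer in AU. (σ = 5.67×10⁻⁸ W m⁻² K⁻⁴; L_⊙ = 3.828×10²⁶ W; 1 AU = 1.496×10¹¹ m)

d ≈ 0.141 AU

L = 0.0260 × 3.828×10²⁶ = 9.95×10²⁴ W.
From T_eq⁴ = L(1−A)/(16πσd²): d = √[L(1−A)/(16πσT_eq⁴)].
d = √[9.95×10²⁴ × 0.64 / (16π × 5.67×10⁻⁸ × (266)⁴)] = 2.11×10¹⁰ m = 0.141 AU.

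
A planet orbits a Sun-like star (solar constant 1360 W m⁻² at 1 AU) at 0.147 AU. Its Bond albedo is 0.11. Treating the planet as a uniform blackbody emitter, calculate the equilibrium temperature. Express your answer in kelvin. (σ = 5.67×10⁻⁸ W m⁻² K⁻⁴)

Flux at 0.147 AU: S = 1360/0.147² = 6.29×10⁴ W m⁻².
Energy balance: absorbed = emitted ⇒ πR²·S(1−A) = 4πR²·σT_eq⁴, so T_eq⁴ = S(1−A)/(4σ).
T_eq = [6.29×10⁴ × 0.89 / (4 × 5.67×10⁻⁸)]^(1/4) = (2.47×10¹¹)^(1/4) = 705 K.

T_eq ≈ 705 K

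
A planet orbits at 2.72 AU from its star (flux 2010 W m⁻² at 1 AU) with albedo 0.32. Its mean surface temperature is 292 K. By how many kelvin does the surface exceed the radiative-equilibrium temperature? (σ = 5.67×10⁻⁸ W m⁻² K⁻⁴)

S = 2010/2.72² = 271.7 W m⁻².
T_eq = [S(1−A)/(4σ)]^(1/4) = [271.7×0.68/(4×5.67×10⁻⁸)]^(1/4) = 168.9 K.
ΔT = T_surf − T_eq = 292 − 168.9.

ΔT ≈ 123.1 K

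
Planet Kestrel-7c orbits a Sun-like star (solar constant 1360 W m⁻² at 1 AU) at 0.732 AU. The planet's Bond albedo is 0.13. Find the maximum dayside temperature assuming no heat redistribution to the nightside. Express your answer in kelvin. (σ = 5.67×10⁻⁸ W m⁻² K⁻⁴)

Flux at 0.732 AU: S = 1360/0.732² = 2540 W m⁻².
With no redistribution each surface element balances locally: S(1−A) = σT⁴.
T = [2540 × 0.87 / 5.67×10⁻⁸]^(1/4) = (3.89×10¹⁰)^(1/4) = 444 K.

T_ss ≈ 444 K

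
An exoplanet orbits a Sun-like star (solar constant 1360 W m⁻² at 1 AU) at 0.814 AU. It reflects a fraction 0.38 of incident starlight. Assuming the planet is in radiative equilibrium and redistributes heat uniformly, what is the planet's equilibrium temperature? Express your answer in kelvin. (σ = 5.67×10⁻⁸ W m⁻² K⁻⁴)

T_eq ≈ 274 K

Flux at 0.814 AU: S = 1360/0.814² = 2050 W m⁻².
Energy balance: absorbed = emitted ⇒ πR²·S(1−A) = 4πR²·σT_eq⁴, so T_eq⁴ = S(1−A)/(4σ).
T_eq = [2050 × 0.62 / (4 × 5.67×10⁻⁸)]^(1/4) = (5.61×10⁹)^(1/4) = 274 K.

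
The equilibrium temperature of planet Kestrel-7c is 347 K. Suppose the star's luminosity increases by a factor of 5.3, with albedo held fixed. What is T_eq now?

T_eq ∝ L^(1/4) · d^(−1/2).
T′ = 347 × 5.3^(1/4) = 527 K.

T_eq ≈ 527 K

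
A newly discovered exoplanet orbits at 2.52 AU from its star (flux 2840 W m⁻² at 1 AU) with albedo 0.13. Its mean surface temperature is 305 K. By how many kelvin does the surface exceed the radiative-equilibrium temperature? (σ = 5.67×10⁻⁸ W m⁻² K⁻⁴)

ΔT ≈ 101.5 K

S = 2840/2.52² = 447.2 W m⁻².
T_eq = [S(1−A)/(4σ)]^(1/4) = [447.2×0.87/(4×5.67×10⁻⁸)]^(1/4) = 203.5 K.
ΔT = T_surf − T_eq = 305 − 203.5.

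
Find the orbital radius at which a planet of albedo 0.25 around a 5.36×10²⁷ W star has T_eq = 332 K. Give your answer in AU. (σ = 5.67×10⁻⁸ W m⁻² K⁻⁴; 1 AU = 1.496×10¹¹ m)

d ≈ 2.28 AU

From T_eq⁴ = L(1−A)/(16πσd²): d = √[L(1−A)/(16πσT_eq⁴)].
d = √[5.36×10²⁷ × 0.75 / (16π × 5.67×10⁻⁸ × (332)⁴)] = 3.41×10¹¹ m = 2.28 AU.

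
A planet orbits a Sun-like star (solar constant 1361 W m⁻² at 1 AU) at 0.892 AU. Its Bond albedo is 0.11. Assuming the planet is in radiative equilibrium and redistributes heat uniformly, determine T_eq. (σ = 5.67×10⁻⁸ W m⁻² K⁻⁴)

T_eq ≈ 286 K

Flux at 0.892 AU: S = 1361/0.892² = 1710 W m⁻².
Energy balance: absorbed = emitted ⇒ πR²·S(1−A) = 4πR²·σT_eq⁴, so T_eq⁴ = S(1−A)/(4σ).
T_eq = [1710 × 0.89 / (4 × 5.67×10⁻⁸)]^(1/4) = (6.71×10⁹)^(1/4) = 286 K.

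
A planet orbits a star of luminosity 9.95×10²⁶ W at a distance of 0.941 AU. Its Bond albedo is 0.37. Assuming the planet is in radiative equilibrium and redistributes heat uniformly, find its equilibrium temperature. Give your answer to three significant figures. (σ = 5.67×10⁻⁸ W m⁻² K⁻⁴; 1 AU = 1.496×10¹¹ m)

d = 0.941 AU = 1.41×10¹¹ m.
Flux: S = L/(4πd²) = 9.95×10²⁶/(4π×(1.41×10¹¹)²) = 4000 W m⁻².
Energy balance: absorbed = emitted ⇒ πR²·S(1−A) = 4πR²·σT_eq⁴, so T_eq⁴ = S(1−A)/(4σ).
T_eq = [4000 × 0.63 / (4 × 5.67×10⁻⁸)]^(1/4) = (1.11×10¹⁰)^(1/4) = 325 K.

T_eq ≈ 325 K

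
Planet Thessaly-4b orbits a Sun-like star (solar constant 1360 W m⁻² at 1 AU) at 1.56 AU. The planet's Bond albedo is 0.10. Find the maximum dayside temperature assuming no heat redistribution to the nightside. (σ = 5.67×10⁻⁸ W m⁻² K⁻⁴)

Flux at 1.56 AU: S = 1360/1.56² = 559 W m⁻².
With no redistribution each surface element balances locally: S(1−A) = σT⁴.
T = [559 × 0.90 / 5.67×10⁻⁸]^(1/4) = (8.87×10⁹)^(1/4) = 307 K.

T_ss ≈ 307 K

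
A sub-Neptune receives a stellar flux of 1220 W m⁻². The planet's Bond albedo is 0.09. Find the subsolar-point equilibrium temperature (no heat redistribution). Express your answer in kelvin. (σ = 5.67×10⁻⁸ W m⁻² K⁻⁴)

T_ss ≈ 374 K

At the subsolar point the surface absorbs S(1−A) and emits σT⁴ per unit area — no factor of 4, since only the local patch is in balance.
T = [1220 × 0.91 / 5.67×10⁻⁸]^(1/4) = (1.96×10¹⁰)^(1/4) = 374 K.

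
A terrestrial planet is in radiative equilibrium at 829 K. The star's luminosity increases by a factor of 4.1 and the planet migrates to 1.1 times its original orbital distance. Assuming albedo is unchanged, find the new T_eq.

T_eq ∝ L^(1/4) · d^(−1/2).
T′ = 829 × 4.1^(1/4) / 1.1^(1/2) = 1120 K.

T_eq ≈ 1120 K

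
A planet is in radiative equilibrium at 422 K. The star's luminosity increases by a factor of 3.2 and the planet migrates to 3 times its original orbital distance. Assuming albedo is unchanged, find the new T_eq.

T_eq ≈ 326 K

T_eq ∝ L^(1/4) · d^(−1/2).
T′ = 422 × 3.2^(1/4) / 3^(1/2) = 326 K.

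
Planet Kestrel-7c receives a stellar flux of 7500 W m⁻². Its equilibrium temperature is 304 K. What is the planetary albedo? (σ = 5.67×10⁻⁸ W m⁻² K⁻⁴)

From T_eq⁴ = S(1−A)/(4σ): 1−A = 4σT_eq⁴/S.
1−A = 4 × 5.67×10⁻⁸ × (304)⁴ / 7500 = 0.258.

A ≈ 0.74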